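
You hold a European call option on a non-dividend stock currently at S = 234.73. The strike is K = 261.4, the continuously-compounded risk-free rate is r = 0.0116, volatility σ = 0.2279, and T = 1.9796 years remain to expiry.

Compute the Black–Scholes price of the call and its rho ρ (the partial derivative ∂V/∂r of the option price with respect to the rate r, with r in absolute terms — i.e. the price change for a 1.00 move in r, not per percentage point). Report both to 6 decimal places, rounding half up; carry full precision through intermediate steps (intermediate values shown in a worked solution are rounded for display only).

price = 21.923208
ρ = 169.751766

σ√T = 0.2279·√1.9796 = 0.320651
d₁ = (ln(S/K) + (r+σ²/2)T) / (σ√T) = (ln(234.73/261.4) + (0.0116+0.2279²/2)·1.9796) / 0.320651 = (-0.107616 + 0.074372) / 0.320651 = -0.103676
d₂ = d₁ − σ√T = -0.103676 − 0.320651 = -0.424327
e^{−rT} = e^{−0.0116·1.9796} = 0.977298
N(d₁) = 0.458713,  N(d₂) = 0.335664
Call price V = S·N(d₁) − K·e^{−rT}·N(d₂) = 107.673747 − 85.750538 = 21.923208
ρ = K·T·e^{−rT}·N(d₂) = 169.751766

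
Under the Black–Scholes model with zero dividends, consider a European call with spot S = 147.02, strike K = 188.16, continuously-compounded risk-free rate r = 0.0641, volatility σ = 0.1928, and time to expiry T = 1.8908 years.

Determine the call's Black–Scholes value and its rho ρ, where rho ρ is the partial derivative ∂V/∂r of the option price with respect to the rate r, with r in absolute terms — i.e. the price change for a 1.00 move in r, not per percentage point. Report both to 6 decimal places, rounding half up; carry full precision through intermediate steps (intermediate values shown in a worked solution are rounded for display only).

price = 8.516045
ρ = 85.802513

σ√T = 0.1928·√1.8908 = 0.265112
d₁ = (ln(S/K) + (r+σ²/2)T) / (σ√T) = (ln(147.02/188.16) + (0.0641+0.1928²/2)·1.8908) / 0.265112 = (-0.246724 + 0.156343) / 0.265112 = -0.340918
d₂ = d₁ − σ√T = -0.340918 − 0.265112 = -0.606030
e^{−rT} = e^{−0.0641·1.8908} = 0.885857
N(d₁) = 0.366583,  N(d₂) = 0.272247
Call price V = S·N(d₁) − K·e^{−rT}·N(d₂) = 53.894992 − 45.378947 = 8.516045
ρ = K·T·e^{−rT}·N(d₂) = 85.802513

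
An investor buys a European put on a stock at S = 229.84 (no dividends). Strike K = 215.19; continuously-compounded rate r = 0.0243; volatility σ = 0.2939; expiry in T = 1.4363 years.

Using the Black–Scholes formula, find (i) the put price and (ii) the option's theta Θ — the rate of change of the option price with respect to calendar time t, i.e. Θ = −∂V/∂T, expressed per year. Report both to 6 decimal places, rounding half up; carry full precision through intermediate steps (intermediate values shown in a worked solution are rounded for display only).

price = 20.804278
Θ = -7.800258

σ√T = 0.2939·√1.4363 = 0.352227
d₁ = (ln(S/K) + (r+σ²/2)T) / (σ√T) = (ln(229.84/215.19) + (0.0243+0.2939²/2)·1.4363) / 0.352227 = (0.065862 + 0.096934) / 0.352227 = 0.462191
d₂ = d₁ − σ√T = 0.462191 − 0.352227 = 0.109964
e^{−rT} = e^{−0.0243·1.4363} = 0.965700
N(−d₁) = 0.321972,  N(−d₂) = 0.456219
Put price V = K·e^{−rT}·N(−d₂) − S·N(−d₁) = 94.806370 − 74.002093 = 20.804278
φ(d₁) = (1/√(2π))·e^{−d₁²/2} = 0.358528
Θ = −S·φ(d₁)·σ/(2√T) + r·K·e^{−rT}·N(−d₂) = −10.104053 + 2.303795 = -7.800258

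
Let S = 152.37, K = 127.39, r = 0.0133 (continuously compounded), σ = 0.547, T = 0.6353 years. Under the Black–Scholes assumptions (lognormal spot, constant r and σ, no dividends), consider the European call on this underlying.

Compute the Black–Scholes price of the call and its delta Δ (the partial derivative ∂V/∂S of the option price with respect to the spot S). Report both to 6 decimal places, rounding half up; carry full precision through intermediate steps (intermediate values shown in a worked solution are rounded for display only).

σ√T = 0.547·√0.6353 = 0.435990
d₁ = (ln(S/K) + (r+σ²/2)T) / (σ√T) = (ln(152.37/127.39) + (0.0133+0.547²/2)·0.6353) / 0.435990 = (0.179059 + 0.103493) / 0.435990 = 0.648069
d₂ = d₁ − σ√T = 0.648069 − 0.435990 = 0.212079
e^{−rT} = e^{−0.0133·0.6353} = 0.991586
N(d₁) = 0.741530,  N(d₂) = 0.583977
Call price V = S·N(d₁) − K·e^{−rT}·N(d₂) = 112.986902 − 73.766924 = 39.219978
Δ = N(d₁) = 0.741530

price = 39.219978
Δ = 0.741530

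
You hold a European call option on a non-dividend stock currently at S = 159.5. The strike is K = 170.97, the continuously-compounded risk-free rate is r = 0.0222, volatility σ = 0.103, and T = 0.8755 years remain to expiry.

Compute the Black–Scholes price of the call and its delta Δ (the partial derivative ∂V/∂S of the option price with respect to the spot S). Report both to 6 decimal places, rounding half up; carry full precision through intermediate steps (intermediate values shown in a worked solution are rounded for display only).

price = 3.024800
Δ = 0.318927

σ√T = 0.103·√0.8755 = 0.096375
d₁ = (ln(S/K) + (r+σ²/2)T) / (σ√T) = (ln(159.5/170.97) + (0.0222+0.103²/2)·0.8755) / 0.096375 = (-0.069444 + 0.024080) / 0.096375 = -0.470702
d₂ = d₁ − σ√T = -0.470702 − 0.096375 = -0.567077
e^{−rT} = e^{−0.0222·0.8755} = 0.980752
N(d₁) = 0.318927,  N(d₂) = 0.285331
Call price V = S·N(d₁) − K·e^{−rT}·N(d₂) = 50.868827 − 47.844027 = 3.024800
Δ = N(d₁) = 0.318927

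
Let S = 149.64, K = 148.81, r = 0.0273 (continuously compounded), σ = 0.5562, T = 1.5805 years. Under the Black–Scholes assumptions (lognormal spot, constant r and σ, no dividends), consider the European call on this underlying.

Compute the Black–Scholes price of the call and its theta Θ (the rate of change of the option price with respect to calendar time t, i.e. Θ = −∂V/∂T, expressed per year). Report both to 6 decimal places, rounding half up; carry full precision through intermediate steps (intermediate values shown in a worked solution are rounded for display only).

σ√T = 0.5562·√1.5805 = 0.699243
d₁ = (ln(S/K) + (r+σ²/2)T) / (σ√T) = (ln(149.64/148.81) + (0.0273+0.5562²/2)·1.5805) / 0.699243 = (0.005562 + 0.287618) / 0.699243 = 0.419282
d₂ = d₁ − σ√T = 0.419282 − 0.699243 = -0.279961
e^{−rT} = e^{−0.0273·1.5805} = 0.957770
N(d₁) = 0.662495,  N(d₂) = 0.389754
Call price V = S·N(d₁) − K·e^{−rT}·N(d₂) = 99.135761 − 55.549943 = 43.585818
φ(d₁) = (1/√(2π))·e^{−d₁²/2} = 0.365373
Θ = −S·φ(d₁)·σ/(2√T) − r·K·e^{−rT}·N(d₂) = −12.094489 − 1.516513 = -13.611003

price = 43.585818
Θ = -13.611003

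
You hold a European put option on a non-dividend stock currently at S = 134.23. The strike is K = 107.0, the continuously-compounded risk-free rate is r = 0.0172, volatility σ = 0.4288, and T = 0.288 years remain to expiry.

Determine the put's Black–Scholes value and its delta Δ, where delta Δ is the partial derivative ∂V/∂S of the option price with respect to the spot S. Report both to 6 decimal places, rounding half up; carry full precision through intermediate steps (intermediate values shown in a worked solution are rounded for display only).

σ√T = 0.4288·√0.288 = 0.230118
d₁ = (ln(S/K) + (r+σ²/2)T) / (σ√T) = (ln(134.23/107.0) + (0.0172+0.4288²/2)·0.288) / 0.230118 = (0.226726 + 0.031431) / 0.230118 = 1.121844
d₂ = d₁ − σ√T = 1.121844 − 0.230118 = 0.891726
e^{−rT} = e^{−0.0172·0.288} = 0.995059
N(−d₁) = 0.130964,  N(−d₂) = 0.186270
Put price V = K·e^{−rT}·N(−d₂) − S·N(−d₁) = 19.832406 − 17.579355 = 2.253051
Δ = −N(−d₁) = -0.130964

price = 2.253051
Δ = -0.130964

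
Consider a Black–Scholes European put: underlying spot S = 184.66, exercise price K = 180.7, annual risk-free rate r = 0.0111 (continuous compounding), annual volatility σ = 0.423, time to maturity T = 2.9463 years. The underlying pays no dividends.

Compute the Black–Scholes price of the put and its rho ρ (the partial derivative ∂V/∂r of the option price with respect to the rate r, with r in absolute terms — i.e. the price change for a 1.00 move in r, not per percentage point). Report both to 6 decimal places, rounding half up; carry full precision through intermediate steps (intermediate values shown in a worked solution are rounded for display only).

price = 46.201164
ρ = -316.053581

σ√T = 0.423·√2.9463 = 0.726071
d₁ = (ln(S/K) + (r+σ²/2)T) / (σ√T) = (ln(184.66/180.7) + (0.0111+0.423²/2)·2.9463) / 0.726071 = (0.021678 + 0.296293) / 0.726071 = 0.437934
d₂ = d₁ − σ√T = 0.437934 − 0.726071 = -0.288136
e^{−rT} = e^{−0.0111·2.9463} = 0.967825
N(−d₁) = 0.330717,  N(−d₂) = 0.613379
Put price V = K·e^{−rT}·N(−d₂) − S·N(−d₁) = 107.271351 − 61.070187 = 46.201164
ρ = −K·T·e^{−rT}·N(−d₂) = -316.053581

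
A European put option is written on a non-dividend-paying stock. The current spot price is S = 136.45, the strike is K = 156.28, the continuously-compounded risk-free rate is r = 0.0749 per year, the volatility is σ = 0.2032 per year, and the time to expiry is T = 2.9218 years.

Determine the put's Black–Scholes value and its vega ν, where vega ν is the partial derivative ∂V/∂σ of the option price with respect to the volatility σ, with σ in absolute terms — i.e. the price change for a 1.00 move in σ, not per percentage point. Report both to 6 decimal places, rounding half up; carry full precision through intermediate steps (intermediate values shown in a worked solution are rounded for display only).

price = 13.128330
ν = 85.439415

σ√T = 0.2032·√2.9218 = 0.347335
d₁ = (ln(S/K) + (r+σ²/2)T) / (σ√T) = (ln(136.45/156.28) + (0.0749+0.2032²/2)·2.9218) / 0.347335 = (-0.135691 + 0.279164) / 0.347335 = 0.413067
d₂ = d₁ − σ√T = 0.413067 − 0.347335 = 0.065732
e^{−rT} = e^{−0.0749·2.9218} = 0.803448
N(−d₁) = 0.339779,  N(−d₂) = 0.473796
Put price V = K·e^{−rT}·N(−d₂) − S·N(−d₁) = 59.491150 − 46.362819 = 13.128330
φ(d₁) = (1/√(2π))·e^{−d₁²/2} = 0.366319
ν = S·φ(d₁)·√T = 85.439415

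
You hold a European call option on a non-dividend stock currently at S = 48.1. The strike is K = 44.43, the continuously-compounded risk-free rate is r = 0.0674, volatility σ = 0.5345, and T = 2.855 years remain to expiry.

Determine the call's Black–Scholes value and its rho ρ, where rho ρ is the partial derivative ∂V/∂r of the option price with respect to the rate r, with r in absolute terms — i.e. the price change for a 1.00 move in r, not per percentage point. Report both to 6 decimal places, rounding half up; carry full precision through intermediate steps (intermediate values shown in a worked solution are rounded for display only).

σ√T = 0.5345·√2.855 = 0.903131
d₁ = (ln(S/K) + (r+σ²/2)T) / (σ√T) = (ln(48.1/44.43) + (0.0674+0.5345²/2)·2.855) / 0.903131 = (0.079367 + 0.600250) / 0.903131 = 0.752512
d₂ = d₁ − σ√T = 0.752512 − 0.903131 = -0.150619
e^{−rT} = e^{−0.0674·2.855} = 0.824955
N(d₁) = 0.774128,  N(d₂) = 0.440138
Call price V = S·N(d₁) − K·e^{−rT}·N(d₂) = 37.235578 − 16.132266 = 21.103312
ρ = K·T·e^{−rT}·N(d₂) = 46.057620

price = 21.103312
ρ = 46.057620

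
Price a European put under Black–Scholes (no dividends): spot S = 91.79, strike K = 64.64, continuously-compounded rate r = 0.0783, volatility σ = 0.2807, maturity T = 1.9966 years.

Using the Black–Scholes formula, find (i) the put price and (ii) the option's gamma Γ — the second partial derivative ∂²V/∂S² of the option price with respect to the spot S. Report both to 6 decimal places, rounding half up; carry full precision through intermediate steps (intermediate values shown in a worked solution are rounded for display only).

price = 1.328875
Γ = 0.003684

σ√T = 0.2807·√1.9966 = 0.396632
d₁ = (ln(S/K) + (r+σ²/2)T) / (σ√T) = (ln(91.79/64.64) + (0.0783+0.2807²/2)·1.9966) / 0.396632 = (0.350670 + 0.234992) / 0.396632 = 1.476588
d₂ = d₁ − σ√T = 1.476588 − 0.396632 = 1.079956
e^{−rT} = e^{−0.0783·1.9966} = 0.855274
N(−d₁) = 0.069893,  N(−d₂) = 0.140081
Put price V = K·e^{−rT}·N(−d₂) − S·N(−d₁) = 7.744360 − 6.415485 = 1.328875
φ(d₁) = (1/√(2π))·e^{−d₁²/2} = 0.134110
Γ = φ(d₁) / (S·σ·√T) = 0.003684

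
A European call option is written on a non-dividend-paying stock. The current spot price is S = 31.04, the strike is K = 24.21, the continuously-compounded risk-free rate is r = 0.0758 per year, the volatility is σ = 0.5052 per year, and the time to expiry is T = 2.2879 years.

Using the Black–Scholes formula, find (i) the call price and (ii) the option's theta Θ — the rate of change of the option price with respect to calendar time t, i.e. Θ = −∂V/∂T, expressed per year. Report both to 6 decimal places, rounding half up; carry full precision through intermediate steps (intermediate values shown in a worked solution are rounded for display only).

price = 14.052982
Θ = -2.212318

σ√T = 0.5052·√2.2879 = 0.764156
d₁ = (ln(S/K) + (r+σ²/2)T) / (σ√T) = (ln(31.04/24.21) + (0.0758+0.5052²/2)·2.2879) / 0.764156 = (0.248511 + 0.465390) / 0.764156 = 0.934235
d₂ = d₁ − σ√T = 0.934235 − 0.764156 = 0.170079
e^{−rT} = e^{−0.0758·2.2879} = 0.840782
N(d₁) = 0.824909,  N(d₂) = 0.567526
Call price V = S·N(d₁) − K·e^{−rT}·N(d₂) = 25.605162 − 11.552180 = 14.052982
φ(d₁) = (1/√(2π))·e^{−d₁²/2} = 0.257861
Θ = −S·φ(d₁)·σ/(2√T) − r·K·e^{−rT}·N(d₂) = −1.336662 − 0.875655 = -2.212318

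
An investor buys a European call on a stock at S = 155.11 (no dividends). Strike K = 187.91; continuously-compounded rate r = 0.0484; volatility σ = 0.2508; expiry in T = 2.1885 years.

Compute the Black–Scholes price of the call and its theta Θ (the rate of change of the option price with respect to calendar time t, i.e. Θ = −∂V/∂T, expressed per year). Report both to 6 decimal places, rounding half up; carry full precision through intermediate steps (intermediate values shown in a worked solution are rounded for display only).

price = 17.523558
Θ = -8.007521

σ√T = 0.2508·√2.1885 = 0.371023
d₁ = (ln(S/K) + (r+σ²/2)T) / (σ√T) = (ln(155.11/187.91) + (0.0484+0.2508²/2)·2.1885) / 0.371023 = (-0.191829 + 0.174752) / 0.371023 = -0.046025
d₂ = d₁ − σ√T = -0.046025 − 0.371023 = -0.417048
e^{−rT} = e^{−0.0484·2.1885} = 0.899494
N(d₁) = 0.481645,  N(d₂) = 0.338322
Call price V = S·N(d₁) − K·e^{−rT}·N(d₂) = 74.708010 − 57.184452 = 17.523558
φ(d₁) = (1/√(2π))·e^{−d₁²/2} = 0.398520
Θ = −S·φ(d₁)·σ/(2√T) − r·K·e^{−rT}·N(d₂) = −5.239793 − 2.767727 = -8.007521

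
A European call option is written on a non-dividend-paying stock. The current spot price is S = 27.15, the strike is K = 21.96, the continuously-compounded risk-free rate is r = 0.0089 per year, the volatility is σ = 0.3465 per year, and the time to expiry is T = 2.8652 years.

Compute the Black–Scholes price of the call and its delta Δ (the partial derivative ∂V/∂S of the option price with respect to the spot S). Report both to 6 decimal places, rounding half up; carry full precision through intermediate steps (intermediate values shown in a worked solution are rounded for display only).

σ√T = 0.3465·√2.8652 = 0.586517
d₁ = (ln(S/K) + (r+σ²/2)T) / (σ√T) = (ln(27.15/21.96) + (0.0089+0.3465²/2)·2.8652) / 0.586517 = (0.212154 + 0.197501) / 0.586517 = 0.698455
d₂ = d₁ − σ√T = 0.698455 − 0.586517 = 0.111938
e^{−rT} = e^{−0.0089·2.8652} = 0.974822
N(d₁) = 0.757554,  N(d₂) = 0.544564
Call price V = S·N(d₁) − K·e^{−rT}·N(d₂) = 20.567583 − 11.657526 = 8.910057
Δ = N(d₁) = 0.757554

price = 8.910057
Δ = 0.757554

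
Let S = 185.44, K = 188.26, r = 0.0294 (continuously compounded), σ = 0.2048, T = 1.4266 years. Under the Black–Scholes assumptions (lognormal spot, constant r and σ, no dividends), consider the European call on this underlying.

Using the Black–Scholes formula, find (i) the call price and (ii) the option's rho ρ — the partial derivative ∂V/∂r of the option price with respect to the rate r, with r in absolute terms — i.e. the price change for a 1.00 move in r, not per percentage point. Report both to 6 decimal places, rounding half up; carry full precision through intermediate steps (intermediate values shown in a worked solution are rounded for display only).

price = 20.375377
ρ = 127.481289

σ√T = 0.2048·√1.4266 = 0.244614
d₁ = (ln(S/K) + (r+σ²/2)T) / (σ√T) = (ln(185.44/188.26) + (0.0294+0.2048²/2)·1.4266) / 0.244614 = (-0.015093 + 0.071860) / 0.244614 = 0.232069
d₂ = d₁ − σ√T = 0.232069 − 0.244614 = -0.012544
e^{−rT} = e^{−0.0294·1.4266} = 0.958925
N(d₁) = 0.591758,  N(d₂) = 0.494996
Call price V = S·N(d₁) − K·e^{−rT}·N(d₂) = 109.735597 − 89.360220 = 20.375377
ρ = K·T·e^{−rT}·N(d₂) = 127.481289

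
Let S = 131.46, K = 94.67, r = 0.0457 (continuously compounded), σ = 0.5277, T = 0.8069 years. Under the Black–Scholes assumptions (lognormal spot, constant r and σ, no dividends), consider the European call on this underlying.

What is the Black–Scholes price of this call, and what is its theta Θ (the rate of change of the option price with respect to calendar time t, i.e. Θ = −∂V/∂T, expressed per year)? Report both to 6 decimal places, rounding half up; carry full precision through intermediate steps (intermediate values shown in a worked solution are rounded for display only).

price = 46.683698
Θ = -12.206065

σ√T = 0.5277·√0.8069 = 0.474020
d₁ = (ln(S/K) + (r+σ²/2)T) / (σ√T) = (ln(131.46/94.67) + (0.0457+0.5277²/2)·0.8069) / 0.474020 = (0.328305 + 0.149223) / 0.474020 = 1.007401
d₂ = d₁ − σ√T = 1.007401 − 0.474020 = 0.533380
e^{−rT} = e^{−0.0457·0.8069} = 0.963796
N(d₁) = 0.843129,  N(d₂) = 0.703115
Call price V = S·N(d₁) − K·e^{−rT}·N(d₂) = 110.837723 − 64.154025 = 46.683698
φ(d₁) = (1/√(2π))·e^{−d₁²/2} = 0.240180
Θ = −S·φ(d₁)·σ/(2√T) − r·K·e^{−rT}·N(d₂) = −9.274226 − 2.931839 = -12.206065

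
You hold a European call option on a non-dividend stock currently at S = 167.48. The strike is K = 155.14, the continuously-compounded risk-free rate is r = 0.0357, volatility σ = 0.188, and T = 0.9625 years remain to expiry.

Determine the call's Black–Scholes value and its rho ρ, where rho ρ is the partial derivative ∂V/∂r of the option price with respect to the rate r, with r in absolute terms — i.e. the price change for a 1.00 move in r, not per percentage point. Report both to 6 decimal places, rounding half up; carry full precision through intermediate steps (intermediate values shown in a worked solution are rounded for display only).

σ√T = 0.188·√0.9625 = 0.184441
d₁ = (ln(S/K) + (r+σ²/2)T) / (σ√T) = (ln(167.48/155.14) + (0.0357+0.188²/2)·0.9625) / 0.184441 = (0.076536 + 0.051371) / 0.184441 = 0.693481
d₂ = d₁ − σ√T = 0.693481 − 0.184441 = 0.509040
e^{−rT} = e^{−0.0357·0.9625} = 0.966222
N(d₁) = 0.755996,  N(d₂) = 0.694638
Call price V = S·N(d₁) − K·e^{−rT}·N(d₂) = 126.614233 − 104.126028 = 22.488205
ρ = K·T·e^{−rT}·N(d₂) = 100.221302

price = 22.488205
ρ = 100.221302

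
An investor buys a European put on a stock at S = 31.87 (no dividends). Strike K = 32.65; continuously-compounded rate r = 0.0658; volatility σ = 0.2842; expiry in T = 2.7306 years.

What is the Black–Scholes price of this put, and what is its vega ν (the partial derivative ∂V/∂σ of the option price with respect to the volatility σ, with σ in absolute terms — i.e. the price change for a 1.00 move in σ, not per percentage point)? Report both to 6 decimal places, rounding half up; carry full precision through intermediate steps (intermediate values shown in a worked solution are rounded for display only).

σ√T = 0.2842·√2.7306 = 0.469627
d₁ = (ln(S/K) + (r+σ²/2)T) / (σ√T) = (ln(31.87/32.65) + (0.0658+0.2842²/2)·2.7306) / 0.469627 = (-0.024180 + 0.289948) / 0.469627 = 0.565914
d₂ = d₁ − σ√T = 0.565914 − 0.469627 = 0.096287
e^{−rT} = e^{−0.0658·2.7306} = 0.835543
N(−d₁) = 0.285726,  N(−d₂) = 0.461646
Put price V = K·e^{−rT}·N(−d₂) − S·N(−d₁) = 12.593933 − 9.106091 = 3.487842
φ(d₁) = (1/√(2π))·e^{−d₁²/2} = 0.339912
ν = S·φ(d₁)·√T = 17.901024

price = 3.487842
ν = 17.901024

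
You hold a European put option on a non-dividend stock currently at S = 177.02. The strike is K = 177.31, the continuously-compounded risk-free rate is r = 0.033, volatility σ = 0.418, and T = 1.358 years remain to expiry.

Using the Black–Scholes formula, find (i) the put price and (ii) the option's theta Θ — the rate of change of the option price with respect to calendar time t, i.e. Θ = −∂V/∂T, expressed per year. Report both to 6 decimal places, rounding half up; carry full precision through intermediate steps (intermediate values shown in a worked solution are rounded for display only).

price = 29.731233
Θ = -8.843978

σ√T = 0.418·√1.358 = 0.487109
d₁ = (ln(S/K) + (r+σ²/2)T) / (σ√T) = (ln(177.02/177.31) + (0.033+0.418²/2)·1.358) / 0.487109 = (-0.001637 + 0.163452) / 0.487109 = 0.332194
d₂ = d₁ − σ√T = 0.332194 − 0.487109 = -0.154915
e^{−rT} = e^{−0.033·1.358} = 0.956175
N(−d₁) = 0.369871,  N(−d₂) = 0.561556
Put price V = K·e^{−rT}·N(−d₂) − S·N(−d₁) = 95.205864 − 65.474631 = 29.731233
φ(d₁) = (1/√(2π))·e^{−d₁²/2} = 0.377526
Θ = −S·φ(d₁)·σ/(2√T) + r·K·e^{−rT}·N(−d₂) = −11.985771 + 3.141794 = -8.843978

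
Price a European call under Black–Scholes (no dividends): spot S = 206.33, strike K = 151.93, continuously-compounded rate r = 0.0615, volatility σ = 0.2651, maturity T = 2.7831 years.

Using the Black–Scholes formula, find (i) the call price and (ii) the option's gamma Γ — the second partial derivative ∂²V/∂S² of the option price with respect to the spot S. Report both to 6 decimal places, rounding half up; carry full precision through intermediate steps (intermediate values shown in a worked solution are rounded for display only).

σ√T = 0.2651·√2.7831 = 0.442256
d₁ = (ln(S/K) + (r+σ²/2)T) / (σ√T) = (ln(206.33/151.93) + (0.0615+0.2651²/2)·2.7831) / 0.442256 = (0.306057 + 0.268956) / 0.442256 = 1.300180
d₂ = d₁ − σ√T = 1.300180 − 0.442256 = 0.857924
e^{−rT} = e^{−0.0615·2.7831} = 0.842686
N(d₁) = 0.903230,  N(d₂) = 0.804533
Call price V = S·N(d₁) − K·e^{−rT}·N(d₂) = 186.363521 − 103.003766 = 83.359755
φ(d₁) = (1/√(2π))·e^{−d₁²/2} = 0.171328
Γ = φ(d₁) / (S·σ·√T) = 0.001878

price = 83.359755
Γ = 0.001878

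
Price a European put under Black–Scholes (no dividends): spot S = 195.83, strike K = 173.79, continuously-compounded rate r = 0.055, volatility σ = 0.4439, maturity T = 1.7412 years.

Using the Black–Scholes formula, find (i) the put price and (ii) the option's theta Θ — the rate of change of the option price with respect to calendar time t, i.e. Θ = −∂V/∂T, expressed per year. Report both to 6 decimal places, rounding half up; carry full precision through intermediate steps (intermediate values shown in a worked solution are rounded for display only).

price = 24.422133
Θ = -6.482476

σ√T = 0.4439·√1.7412 = 0.585746
d₁ = (ln(S/K) + (r+σ²/2)T) / (σ√T) = (ln(195.83/173.79) + (0.055+0.4439²/2)·1.7412) / 0.585746 = (0.119399 + 0.267315) / 0.585746 = 0.660208
d₂ = d₁ − σ√T = 0.660208 − 0.585746 = 0.074462
e^{−rT} = e^{−0.055·1.7412} = 0.908677
N(−d₁) = 0.254560,  N(−d₂) = 0.470321
Put price V = K·e^{−rT}·N(−d₂) − S·N(−d₁) = 74.272627 − 49.850494 = 24.422133
φ(d₁) = (1/√(2π))·e^{−d₁²/2} = 0.320820
Θ = −S·φ(d₁)·σ/(2√T) + r·K·e^{−rT}·N(−d₂) = −10.567470 + 4.084995 = -6.482476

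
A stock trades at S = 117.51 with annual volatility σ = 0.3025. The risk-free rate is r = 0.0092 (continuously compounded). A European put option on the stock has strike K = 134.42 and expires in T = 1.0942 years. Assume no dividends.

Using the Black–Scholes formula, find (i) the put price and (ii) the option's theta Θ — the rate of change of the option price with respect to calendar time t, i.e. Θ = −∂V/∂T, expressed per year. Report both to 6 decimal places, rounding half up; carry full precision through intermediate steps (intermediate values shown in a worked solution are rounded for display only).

price = 24.721893
Θ = -5.725723

σ√T = 0.3025·√1.0942 = 0.316427
d₁ = (ln(S/K) + (r+σ²/2)T) / (σ√T) = (ln(117.51/134.42) + (0.0092+0.3025²/2)·1.0942) / 0.316427 = (-0.134446 + 0.060130) / 0.316427 = -0.234860
d₂ = d₁ − σ√T = -0.234860 − 0.316427 = -0.551287
e^{−rT} = e^{−0.0092·1.0942} = 0.989984
N(−d₁) = 0.592841,  N(−d₂) = 0.709282
Put price V = K·e^{−rT}·N(−d₂) − S·N(−d₁) = 94.386674 − 69.664782 = 24.721893
φ(d₁) = (1/√(2π))·e^{−d₁²/2} = 0.388090
Θ = −S·φ(d₁)·σ/(2√T) + r·K·e^{−rT}·N(−d₂) = −6.594081 + 0.868357 = -5.725723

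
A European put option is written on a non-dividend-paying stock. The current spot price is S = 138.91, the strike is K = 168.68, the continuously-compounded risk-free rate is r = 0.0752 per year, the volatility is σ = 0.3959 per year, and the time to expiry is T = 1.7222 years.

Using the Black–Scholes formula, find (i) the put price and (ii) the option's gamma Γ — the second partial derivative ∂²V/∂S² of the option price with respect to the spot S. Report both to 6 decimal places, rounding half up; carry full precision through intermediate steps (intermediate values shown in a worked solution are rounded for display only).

price = 34.284723
Γ = 0.005477

σ√T = 0.3959·√1.7222 = 0.519550
d₁ = (ln(S/K) + (r+σ²/2)T) / (σ√T) = (ln(138.91/168.68) + (0.0752+0.3959²/2)·1.7222) / 0.519550 = (-0.194177 + 0.264476) / 0.519550 = 0.135306
d₂ = d₁ − σ√T = 0.135306 − 0.519550 = -0.384244
e^{−rT} = e^{−0.0752·1.7222} = 0.878526
N(−d₁) = 0.446185,  N(−d₂) = 0.649601
Put price V = K·e^{−rT}·N(−d₂) − S·N(−d₁) = 96.264267 − 61.979544 = 34.284723
φ(d₁) = (1/√(2π))·e^{−d₁²/2} = 0.395307
Γ = φ(d₁) / (S·σ·√T) = 0.005477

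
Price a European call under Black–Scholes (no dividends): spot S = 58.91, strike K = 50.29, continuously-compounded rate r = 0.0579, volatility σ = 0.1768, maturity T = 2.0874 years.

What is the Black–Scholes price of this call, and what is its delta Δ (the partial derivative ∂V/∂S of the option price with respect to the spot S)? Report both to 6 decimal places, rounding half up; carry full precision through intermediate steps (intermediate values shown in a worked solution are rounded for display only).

price = 15.251790
Δ = 0.888809

σ√T = 0.1768·√2.0874 = 0.255438
d₁ = (ln(S/K) + (r+σ²/2)T) / (σ√T) = (ln(58.91/50.29) + (0.0579+0.1768²/2)·2.0874) / 0.255438 = (0.158205 + 0.153485) / 0.255438 = 1.220216
d₂ = d₁ − σ√T = 1.220216 − 0.255438 = 0.964778
e^{−rT} = e^{−0.0579·2.0874} = 0.886158
N(d₁) = 0.888809,  N(d₂) = 0.832672
Call price V = S·N(d₁) − K·e^{−rT}·N(d₂) = 52.359711 − 37.107920 = 15.251790
Δ = N(d₁) = 0.888809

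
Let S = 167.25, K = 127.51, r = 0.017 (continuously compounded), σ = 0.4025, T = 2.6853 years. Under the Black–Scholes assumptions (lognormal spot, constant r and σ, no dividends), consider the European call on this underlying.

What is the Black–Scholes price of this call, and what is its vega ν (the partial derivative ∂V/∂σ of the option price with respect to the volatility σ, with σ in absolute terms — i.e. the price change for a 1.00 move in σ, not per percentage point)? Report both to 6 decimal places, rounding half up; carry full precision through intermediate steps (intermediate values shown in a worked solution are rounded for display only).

σ√T = 0.4025·√2.6853 = 0.659572
d₁ = (ln(S/K) + (r+σ²/2)T) / (σ√T) = (ln(167.25/127.51) + (0.017+0.4025²/2)·2.6853) / 0.659572 = (0.271295 + 0.263168) / 0.659572 = 0.810317
d₂ = d₁ − σ√T = 0.810317 − 0.659572 = 0.150745
e^{−rT} = e^{−0.017·2.6853} = 0.955376
N(d₁) = 0.791121,  N(d₂) = 0.559912
Call price V = S·N(d₁) − K·e^{−rT}·N(d₂) = 132.315001 − 68.208445 = 64.106556
φ(d₁) = (1/√(2π))·e^{−d₁²/2} = 0.287295
ν = S·φ(d₁)·√T = 78.739138

price = 64.106556
ν = 78.739138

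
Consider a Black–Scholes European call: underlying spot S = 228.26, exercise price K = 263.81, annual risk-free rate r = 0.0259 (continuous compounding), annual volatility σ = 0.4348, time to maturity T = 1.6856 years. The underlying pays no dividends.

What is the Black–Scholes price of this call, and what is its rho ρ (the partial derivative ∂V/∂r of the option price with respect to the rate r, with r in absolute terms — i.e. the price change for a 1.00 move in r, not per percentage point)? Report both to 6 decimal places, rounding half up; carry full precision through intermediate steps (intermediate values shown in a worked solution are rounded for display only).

price = 42.119594
ρ = 137.190290

σ√T = 0.4348·√1.6856 = 0.564504
d₁ = (ln(S/K) + (r+σ²/2)T) / (σ√T) = (ln(228.26/263.81) + (0.0259+0.4348²/2)·1.6856) / 0.564504 = (-0.144744 + 0.202989) / 0.564504 = 0.103180
d₂ = d₁ − σ√T = 0.103180 − 0.564504 = -0.461324
e^{−rT} = e^{−0.0259·1.6856} = 0.957282
N(d₁) = 0.541090,  N(d₂) = 0.322283
Call price V = S·N(d₁) − K·e^{−rT}·N(d₂) = 123.509182 − 81.389588 = 42.119594
ρ = K·T·e^{−rT}·N(d₂) = 137.190290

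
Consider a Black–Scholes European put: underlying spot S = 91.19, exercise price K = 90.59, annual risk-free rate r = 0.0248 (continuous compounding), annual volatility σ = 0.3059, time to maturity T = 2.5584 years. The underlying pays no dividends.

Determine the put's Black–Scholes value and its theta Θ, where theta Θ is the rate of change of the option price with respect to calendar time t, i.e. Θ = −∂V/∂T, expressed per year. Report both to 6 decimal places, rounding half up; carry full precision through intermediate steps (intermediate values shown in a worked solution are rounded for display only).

σ√T = 0.3059·√2.5584 = 0.489287
d₁ = (ln(S/K) + (r+σ²/2)T) / (σ√T) = (ln(91.19/90.59) + (0.0248+0.3059²/2)·2.5584) / 0.489287 = (0.006601 + 0.183149) / 0.489287 = 0.387810
d₂ = d₁ − σ√T = 0.387810 − 0.489287 = -0.101477
e^{−rT} = e^{−0.0248·2.5584} = 0.938523
N(−d₁) = 0.349078,  N(−d₂) = 0.540414
Put price V = K·e^{−rT}·N(−d₂) − S·N(−d₁) = 45.946404 − 31.832437 = 14.113968
φ(d₁) = (1/√(2π))·e^{−d₁²/2} = 0.370043
Θ = −S·φ(d₁)·σ/(2√T) + r·K·e^{−rT}·N(−d₂) = −3.226742 + 1.139471 = -2.087271

price = 14.113968
Θ = -2.087271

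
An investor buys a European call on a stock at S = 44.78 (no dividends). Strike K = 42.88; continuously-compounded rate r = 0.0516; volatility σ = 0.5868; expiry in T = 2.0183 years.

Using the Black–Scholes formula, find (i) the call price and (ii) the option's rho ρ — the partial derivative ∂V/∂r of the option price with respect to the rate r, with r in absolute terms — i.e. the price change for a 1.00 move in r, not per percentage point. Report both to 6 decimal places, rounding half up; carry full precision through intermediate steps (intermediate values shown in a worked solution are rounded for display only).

σ√T = 0.5868·√2.0183 = 0.833648
d₁ = (ln(S/K) + (r+σ²/2)T) / (σ√T) = (ln(44.78/42.88) + (0.0516+0.5868²/2)·2.0183) / 0.833648 = (0.043356 + 0.451629) / 0.833648 = 0.593758
d₂ = d₁ − σ√T = 0.593758 − 0.833648 = -0.239891
e^{−rT} = e^{−0.0516·2.0183} = 0.901095
N(d₁) = 0.723663,  N(d₂) = 0.405207
Call price V = S·N(d₁) − K·e^{−rT}·N(d₂) = 32.405626 − 15.656798 = 16.748828
ρ = K·T·e^{−rT}·N(d₂) = 31.600116

price = 16.748828
ρ = 31.600116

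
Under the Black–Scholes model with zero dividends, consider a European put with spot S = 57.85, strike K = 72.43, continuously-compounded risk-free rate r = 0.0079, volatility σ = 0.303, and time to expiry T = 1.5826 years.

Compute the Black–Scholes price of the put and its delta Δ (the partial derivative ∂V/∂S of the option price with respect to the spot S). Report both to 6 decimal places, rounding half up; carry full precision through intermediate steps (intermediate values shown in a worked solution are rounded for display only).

σ√T = 0.303·√1.5826 = 0.381178
d₁ = (ln(S/K) + (r+σ²/2)T) / (σ√T) = (ln(57.85/72.43) + (0.0079+0.303²/2)·1.5826) / 0.381178 = (-0.224767 + 0.085151) / 0.381178 = -0.366275
d₂ = d₁ − σ√T = -0.366275 − 0.381178 = -0.747453
e^{−rT} = e^{−0.0079·1.5826} = 0.987575
N(−d₁) = 0.642920,  N(−d₂) = 0.772605
Put price V = K·e^{−rT}·N(−d₂) − S·N(−d₁) = 55.264499 − 37.192927 = 18.071572
Δ = −N(−d₁) = -0.642920

price = 18.071572
Δ = -0.642920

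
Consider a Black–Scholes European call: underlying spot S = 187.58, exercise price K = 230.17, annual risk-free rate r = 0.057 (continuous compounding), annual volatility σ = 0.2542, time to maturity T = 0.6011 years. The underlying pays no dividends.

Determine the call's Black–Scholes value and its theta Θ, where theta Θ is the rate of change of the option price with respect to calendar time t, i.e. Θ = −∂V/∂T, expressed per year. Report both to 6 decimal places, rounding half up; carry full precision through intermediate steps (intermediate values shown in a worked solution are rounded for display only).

σ√T = 0.2542·√0.6011 = 0.197083
d₁ = (ln(S/K) + (r+σ²/2)T) / (σ√T) = (ln(187.58/230.17) + (0.057+0.2542²/2)·0.6011) / 0.197083 = (-0.204613 + 0.053684) / 0.197083 = -0.765816
d₂ = d₁ − σ√T = -0.765816 − 0.197083 = -0.962899
e^{−rT} = e^{−0.057·0.6011} = 0.966318
N(d₁) = 0.221893,  N(d₂) = 0.167799
Call price V = S·N(d₁) − K·e^{−rT}·N(d₂) = 41.622673 − 37.321439 = 4.301235
φ(d₁) = (1/√(2π))·e^{−d₁²/2} = 0.297549
Θ = −S·φ(d₁)·σ/(2√T) − r·K·e^{−rT}·N(d₂) = −9.149926 − 2.127322 = -11.277248

price = 4.301235
Θ = -11.277248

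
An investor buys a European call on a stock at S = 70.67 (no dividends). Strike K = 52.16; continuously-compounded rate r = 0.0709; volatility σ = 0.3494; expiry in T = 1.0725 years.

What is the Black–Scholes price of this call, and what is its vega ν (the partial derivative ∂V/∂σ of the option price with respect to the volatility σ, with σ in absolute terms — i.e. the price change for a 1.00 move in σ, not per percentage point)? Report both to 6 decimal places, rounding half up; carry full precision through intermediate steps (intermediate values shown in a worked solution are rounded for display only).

price = 23.914621
ν = 13.696542

σ√T = 0.3494·√1.0725 = 0.361844
d₁ = (ln(S/K) + (r+σ²/2)T) / (σ√T) = (ln(70.67/52.16) + (0.0709+0.3494²/2)·1.0725) / 0.361844 = (0.303705 + 0.141506) / 0.361844 = 1.230395
d₂ = d₁ − σ√T = 1.230395 − 0.361844 = 0.868550
e^{−rT} = e^{−0.0709·1.0725} = 0.926779
N(d₁) = 0.890725,  N(d₂) = 0.807453
Call price V = S·N(d₁) − K·e^{−rT}·N(d₂) = 62.947558 − 39.032936 = 23.914621
φ(d₁) = (1/√(2π))·e^{−d₁²/2} = 0.187145
ν = S·φ(d₁)·√T = 13.696542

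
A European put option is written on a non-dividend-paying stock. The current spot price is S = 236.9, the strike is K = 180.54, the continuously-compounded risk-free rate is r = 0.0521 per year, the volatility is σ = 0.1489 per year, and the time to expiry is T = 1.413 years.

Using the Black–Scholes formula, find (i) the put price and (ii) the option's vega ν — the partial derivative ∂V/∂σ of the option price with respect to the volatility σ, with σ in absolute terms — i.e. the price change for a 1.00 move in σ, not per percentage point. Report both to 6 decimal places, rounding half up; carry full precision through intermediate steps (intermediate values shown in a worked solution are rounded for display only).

price = 0.340309
ν = 14.041082

σ√T = 0.1489·√1.413 = 0.176997
d₁ = (ln(S/K) + (r+σ²/2)T) / (σ√T) = (ln(236.9/180.54) + (0.0521+0.1489²/2)·1.413) / 0.176997 = (0.271686 + 0.089281) / 0.176997 = 2.039397
d₂ = d₁ − σ√T = 2.039397 − 0.176997 = 1.862400
e^{−rT} = e^{−0.0521·1.413} = 0.929027
N(−d₁) = 0.020705,  N(−d₂) = 0.031273
Put price V = K·e^{−rT}·N(−d₂) − S·N(−d₁) = 5.245376 − 4.905067 = 0.340309
φ(d₁) = (1/√(2π))·e^{−d₁²/2} = 0.049861
ν = S·φ(d₁)·√T = 14.041082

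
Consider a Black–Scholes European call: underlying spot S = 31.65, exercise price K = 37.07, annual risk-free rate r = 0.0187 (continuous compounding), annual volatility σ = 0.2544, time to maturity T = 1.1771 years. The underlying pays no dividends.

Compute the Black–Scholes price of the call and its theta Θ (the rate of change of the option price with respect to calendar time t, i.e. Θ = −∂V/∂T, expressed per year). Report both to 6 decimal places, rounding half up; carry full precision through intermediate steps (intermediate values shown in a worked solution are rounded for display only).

σ√T = 0.2544·√1.1771 = 0.276009
d₁ = (ln(S/K) + (r+σ²/2)T) / (σ√T) = (ln(31.65/37.07) + (0.0187+0.2544²/2)·1.1771) / 0.276009 = (-0.158070 + 0.060102) / 0.276009 = -0.354943
d₂ = d₁ − σ√T = -0.354943 − 0.276009 = -0.630952
e^{−rT} = e^{−0.0187·1.1771} = 0.978229
N(d₁) = 0.361316,  N(d₂) = 0.264036
Call price V = S·N(d₁) − K·e^{−rT}·N(d₂) = 11.435659 − 9.574718 = 1.860940
φ(d₁) = (1/√(2π))·e^{−d₁²/2} = 0.374587
Θ = −S·φ(d₁)·σ/(2√T) − r·K·e^{−rT}·N(d₂) = −1.389975 − 0.179047 = -1.569022

price = 1.860940
Θ = -1.569022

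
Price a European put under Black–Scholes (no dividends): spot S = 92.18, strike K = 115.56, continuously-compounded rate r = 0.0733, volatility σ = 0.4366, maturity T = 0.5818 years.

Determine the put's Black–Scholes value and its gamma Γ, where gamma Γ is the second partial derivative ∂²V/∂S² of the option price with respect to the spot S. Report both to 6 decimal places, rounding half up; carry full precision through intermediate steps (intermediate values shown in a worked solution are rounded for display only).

price = 24.654583
Γ = 0.012071

σ√T = 0.4366·√0.5818 = 0.333020
d₁ = (ln(S/K) + (r+σ²/2)T) / (σ√T) = (ln(92.18/115.56) + (0.0733+0.4366²/2)·0.5818) / 0.333020 = (-0.226047 + 0.098097) / 0.333020 = -0.384209
d₂ = d₁ − σ√T = -0.384209 − 0.333020 = -0.717230
e^{−rT} = e^{−0.0733·0.5818} = 0.958251
N(−d₁) = 0.649588,  N(−d₂) = 0.763384
Put price V = K·e^{−rT}·N(−d₂) − S·N(−d₁) = 84.533642 − 59.879059 = 24.654583
φ(d₁) = (1/√(2π))·e^{−d₁²/2} = 0.370557
Γ = φ(d₁) / (S·σ·√T) = 0.012071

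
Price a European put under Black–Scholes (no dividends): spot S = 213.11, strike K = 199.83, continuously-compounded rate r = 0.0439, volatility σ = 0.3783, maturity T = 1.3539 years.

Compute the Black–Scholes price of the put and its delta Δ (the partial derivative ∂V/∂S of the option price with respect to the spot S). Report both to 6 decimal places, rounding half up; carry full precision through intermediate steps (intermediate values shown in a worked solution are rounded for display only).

σ√T = 0.3783·√1.3539 = 0.440179
d₁ = (ln(S/K) + (r+σ²/2)T) / (σ√T) = (ln(213.11/199.83) + (0.0439+0.3783²/2)·1.3539) / 0.440179 = (0.064341 + 0.156315) / 0.440179 = 0.501288
d₂ = d₁ − σ√T = 0.501288 − 0.440179 = 0.061109
e^{−rT} = e^{−0.0439·1.3539} = 0.942296
N(−d₁) = 0.308084,  N(−d₂) = 0.475636
Put price V = K·e^{−rT}·N(−d₂) − S·N(−d₁) = 89.561820 − 65.655833 = 23.905986
Δ = −N(−d₁) = -0.308084

price = 23.905986
Δ = -0.308084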